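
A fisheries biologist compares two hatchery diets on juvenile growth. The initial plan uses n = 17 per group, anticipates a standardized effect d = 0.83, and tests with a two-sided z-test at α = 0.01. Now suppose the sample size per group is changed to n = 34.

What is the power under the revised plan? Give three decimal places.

With n = 34 per group: δ = d·√(n/2) = 0.83 × √(34/2) = 3.4222. Critical value z_{0.005} = 2.576.
Revised power = Φ(δ − 2.576) + Φ(−δ − 2.576) = Φ(0.846) + Φ(-5.998) = 0.8013 + 0.0000 = 0.8013.

Power ≈ 0.801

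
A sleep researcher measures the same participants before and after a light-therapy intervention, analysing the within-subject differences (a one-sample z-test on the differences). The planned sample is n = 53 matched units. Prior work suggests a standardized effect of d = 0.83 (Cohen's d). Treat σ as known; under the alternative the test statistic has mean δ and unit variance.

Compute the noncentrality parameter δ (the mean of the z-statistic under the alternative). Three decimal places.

δ ≈ 6.042

The noncentrality parameter scales effect size by the design's sample-size factor: δ = d·√n = 0.83 × √53 = 6.0425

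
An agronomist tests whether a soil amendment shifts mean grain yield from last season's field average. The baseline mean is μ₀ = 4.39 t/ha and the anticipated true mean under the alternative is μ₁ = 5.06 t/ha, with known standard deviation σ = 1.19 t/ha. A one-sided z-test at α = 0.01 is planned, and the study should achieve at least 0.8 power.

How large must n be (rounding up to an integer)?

Standardized effect: d = |μ₁ − μ₀| / σ = |5.06 − 4.39| / 1.19 = 0.5630
For power 0.8 need Φ(δ − z_{0.01}) = 0.8, so δ = z_{0.01} + z_{0.20} = 2.326 + 0.842 = 3.168.
δ = d·√n ⇒ n = (δ/d)² = (3.168 / 0.5630)² = 31.66.
Round up to the next whole unit.

n = 32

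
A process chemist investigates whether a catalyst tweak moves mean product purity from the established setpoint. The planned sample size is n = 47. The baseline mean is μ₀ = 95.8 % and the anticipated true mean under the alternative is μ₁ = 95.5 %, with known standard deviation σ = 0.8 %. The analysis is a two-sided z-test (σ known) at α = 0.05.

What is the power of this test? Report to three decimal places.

Standardized effect: d = |μ₁ − μ₀| / σ = |95.5 − 95.8| / 0.8 = 0.3750
Noncentrality parameter: δ = d·√n = 0.3750 × √47 = 2.5709
Critical value for a two-sided test at α = 0.05: z_{α/2} = 1.960.
Power = Φ(δ − 1.960) + Φ(−δ − 1.960) = Φ(0.611) + Φ(-4.531) = 0.7294 + 0.0000 = 0.7294.

Power ≈ 0.729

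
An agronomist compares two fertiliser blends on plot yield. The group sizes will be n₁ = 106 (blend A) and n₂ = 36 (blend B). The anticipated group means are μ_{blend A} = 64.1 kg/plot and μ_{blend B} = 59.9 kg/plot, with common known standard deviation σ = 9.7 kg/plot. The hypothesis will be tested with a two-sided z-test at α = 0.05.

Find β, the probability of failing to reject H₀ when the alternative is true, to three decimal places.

β ≈ 0.388

Standardized effect: d = |μ_{blend A} − μ_{blend B}| / σ = |64.1 − 59.9| / 9.7 = 0.4330
Noncentrality parameter: δ = d / √(1/n₁ + 1/n₂) = 0.4330 / √(1/106 + 1/36) = 2.2446
Two-sided α = 0.05 → critical value z_{0.025} = 1.960.
Power = Φ(δ − 1.960) + Φ(−δ − 1.960) = Φ(0.285) + Φ(-4.205) = 0.6120 + 0.0000 = 0.6120.
Type II error: β = 1 − power = 1 − 0.6120 = 0.3880.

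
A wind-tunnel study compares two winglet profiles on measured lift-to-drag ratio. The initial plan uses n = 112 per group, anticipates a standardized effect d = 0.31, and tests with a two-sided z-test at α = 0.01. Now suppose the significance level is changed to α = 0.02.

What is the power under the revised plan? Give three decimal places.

Power ≈ 0.497

δ = d·√(n/2) = 0.31 × √(112/2) = 2.3198 (unchanged). New critical value: z_{0.01} = 2.326.
Revised power = Φ(δ − 2.326) + Φ(−δ − 2.326) = Φ(-0.007) + Φ(-4.646) = 0.4974 + 0.0000 = 0.4974.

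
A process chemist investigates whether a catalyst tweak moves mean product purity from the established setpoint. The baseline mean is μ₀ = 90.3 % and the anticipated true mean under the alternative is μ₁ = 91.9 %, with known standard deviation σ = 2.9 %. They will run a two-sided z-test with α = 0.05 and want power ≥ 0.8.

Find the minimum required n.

n = 26

Standardized effect: d = |μ₁ − μ₀| / σ = |91.9 − 90.3| / 2.9 = 0.5517
Set Φ(δ − 1.960) = 0.8; then δ − 1.960 = Φ⁻¹(0.8) = 0.842, giving δ = 2.802.
(For δ > 0 the lower-tail rejection region contributes negligibly to power, so the one-term inversion is standard.)
δ = d·√n ⇒ n = (δ/d)² = (2.802 / 0.5517)² = 25.78.
Round up to the next whole unit.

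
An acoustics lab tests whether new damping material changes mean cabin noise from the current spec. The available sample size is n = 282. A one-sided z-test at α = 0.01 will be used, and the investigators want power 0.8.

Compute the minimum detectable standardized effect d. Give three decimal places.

d ≈ 0.189

Need Φ(δ − 2.326) = 0.8, so δ = 2.326 + 0.842 = 3.168.
δ = d·√n ⇒ d = δ/√n = 3.168/√282 = 0.1886.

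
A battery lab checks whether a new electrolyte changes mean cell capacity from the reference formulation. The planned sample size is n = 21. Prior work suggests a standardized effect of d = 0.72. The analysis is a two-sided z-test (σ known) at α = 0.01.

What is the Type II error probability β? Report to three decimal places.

Noncentrality parameter: δ = d·√n = 0.72 × √21 = 3.2995
Two-sided α = 0.01 → critical value z_{0.005} = 2.576.
Power = Φ(δ − 2.576) + Φ(−δ − 2.576) = Φ(0.724) + Φ(-5.875) = 0.7654 + 0.0000 = 0.7654.
Type II error: β = 1 − power = 1 − 0.7654 = 0.2346.

β ≈ 0.235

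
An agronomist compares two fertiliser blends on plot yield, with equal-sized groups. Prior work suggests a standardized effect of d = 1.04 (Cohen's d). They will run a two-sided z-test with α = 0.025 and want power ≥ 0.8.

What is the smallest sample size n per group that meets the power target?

Set Φ(δ − 2.241) = 0.8; then δ − 2.241 = Φ⁻¹(0.8) = 0.842, giving δ = 3.083.
(Ignoring the negligible lower-tail rejection probability gives the usual closed-form inversion.)
δ = d·√(n/2) ⇒ n = 2(δ/d)² = 2 × (3.083 / 1.04)² = 17.58.
Round up to the next whole unit.

n = 18 per group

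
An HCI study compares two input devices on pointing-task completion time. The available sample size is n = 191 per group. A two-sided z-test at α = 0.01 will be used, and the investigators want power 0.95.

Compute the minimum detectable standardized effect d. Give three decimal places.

d ≈ 0.432

Need Φ(δ − 2.576) = 0.95, so δ = 2.576 + 1.645 = 4.221.
(The second rejection-region term Φ(−δ − z_{α/2}) is negligible and dropped.)
δ = d·√(n/2) ⇒ d = δ/√(n/2) = 4.221/√(191/2) = 0.4319.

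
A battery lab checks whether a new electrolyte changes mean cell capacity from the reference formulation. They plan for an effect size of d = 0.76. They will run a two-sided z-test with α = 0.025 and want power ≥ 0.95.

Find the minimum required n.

For power 0.95 need Φ(δ − z_{0.0125}) = 0.95, so δ = z_{0.0125} + z_{0.05} = 2.241 + 1.645 = 3.886.
(For δ > 0 the lower-tail rejection region contributes negligibly to power, so the one-term inversion is standard.)
δ = d·√n ⇒ n = (δ/d)² = (3.886 / 0.76)² = 26.15.
Rounding up, n = 27.

n = 27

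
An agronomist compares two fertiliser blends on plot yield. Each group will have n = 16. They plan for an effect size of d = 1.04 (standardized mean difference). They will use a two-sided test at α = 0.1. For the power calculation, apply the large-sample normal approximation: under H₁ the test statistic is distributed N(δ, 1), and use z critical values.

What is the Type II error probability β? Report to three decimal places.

Noncentrality parameter: λ = d·√(n/2) = 1.04 × √(16/2) = 2.9416
Two-sided α = 0.1 → critical value z_{0.05} = 1.645.
Power = Φ(λ − 1.645) + Φ(−λ − 1.645) = Φ(1.297) + Φ(-4.586) = 0.9026 + 0.0000 = 0.9026.
Type II error: β = 1 − power = 1 − 0.9026 = 0.0974.

β ≈ 0.097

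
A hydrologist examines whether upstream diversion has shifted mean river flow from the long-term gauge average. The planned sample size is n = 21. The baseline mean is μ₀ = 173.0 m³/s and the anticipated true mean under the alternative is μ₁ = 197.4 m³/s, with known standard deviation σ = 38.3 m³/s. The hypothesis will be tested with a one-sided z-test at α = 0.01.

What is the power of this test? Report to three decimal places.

Standardized effect: d = |μ₁ − μ₀| / σ = |197.4 − 173.0| / 38.3 = 0.6371
Noncentrality parameter: λ = d·√n = 0.6371 × √21 = 2.9194
Critical value for a one-sided test at α = 0.01: z_α = 2.326.
Power = Φ(λ − 2.326) = Φ(0.593) = 0.7234.

Power ≈ 0.723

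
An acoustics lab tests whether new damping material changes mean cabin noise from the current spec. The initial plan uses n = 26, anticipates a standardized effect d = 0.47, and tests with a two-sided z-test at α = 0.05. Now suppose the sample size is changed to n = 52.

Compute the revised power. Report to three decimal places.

Power ≈ 0.924

With n = 52: δ = d·√n = 0.47 × √52 = 3.3892. Critical value z_{0.025} = 1.960.
Revised power = Φ(δ − 1.960) + Φ(−δ − 1.960) = Φ(1.429) + Φ(-5.349) = 0.9235 + 0.0000 = 0.9235.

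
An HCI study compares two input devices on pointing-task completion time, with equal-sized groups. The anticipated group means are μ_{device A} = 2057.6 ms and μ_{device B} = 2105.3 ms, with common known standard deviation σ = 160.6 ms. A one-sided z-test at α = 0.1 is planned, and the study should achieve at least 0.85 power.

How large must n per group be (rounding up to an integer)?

n = 122 per group

Standardized effect: d = |μ_{device A} − μ_{device B}| / σ = |2057.6 − 2105.3| / 160.6 = 0.2970
Set Φ(δ − 1.282) = 0.85; then δ − 1.282 = Φ⁻¹(0.85) = 1.036, giving δ = 2.318.
δ = d·√(n/2) ⇒ n = 2(δ/d)² = 2 × (2.318 / 0.2970)² = 121.82.
Rounding up, n = 122 per group.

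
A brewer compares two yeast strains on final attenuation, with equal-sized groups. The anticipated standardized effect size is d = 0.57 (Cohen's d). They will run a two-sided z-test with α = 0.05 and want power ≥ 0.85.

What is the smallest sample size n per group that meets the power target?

Set Φ(δ − 1.960) = 0.85; then δ − 1.960 = Φ⁻¹(0.85) = 1.036, giving δ = 2.996.
(Ignoring the negligible lower-tail rejection probability gives the usual closed-form inversion.)
δ = d·√(n/2) ⇒ n = 2(δ/d)² = 2 × (2.996 / 0.57)² = 55.27.
Rounding up, n = 56 per group.

n = 56 per group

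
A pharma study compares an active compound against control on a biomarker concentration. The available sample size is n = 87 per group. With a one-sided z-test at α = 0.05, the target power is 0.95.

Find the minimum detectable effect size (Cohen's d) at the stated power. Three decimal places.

d ≈ 0.499

Need Φ(δ − 1.645) = 0.95, so δ = 1.645 + 1.645 = 3.290.
δ = d·√(n/2) ⇒ d = δ/√(n/2) = 3.290/√(87/2) = 0.4988.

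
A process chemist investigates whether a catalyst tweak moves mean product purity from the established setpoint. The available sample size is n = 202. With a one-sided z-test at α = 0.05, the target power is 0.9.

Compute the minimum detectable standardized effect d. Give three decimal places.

d ≈ 0.206

Need Φ(δ − 1.645) = 0.9, so δ = 1.645 + 1.282 = 2.926.
δ = d·√n ⇒ d = δ/√n = 2.926/√202 = 0.2059.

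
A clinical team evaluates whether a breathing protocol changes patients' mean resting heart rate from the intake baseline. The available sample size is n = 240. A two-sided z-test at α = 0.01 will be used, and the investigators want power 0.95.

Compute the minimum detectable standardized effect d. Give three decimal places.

Required noncentrality: δ = z_{0.005} + z_{0.05} = 2.576 + 1.645 = 4.221.
(Lower-tail contribution to power is negligible for δ > 0.)
δ = d·√n ⇒ d = δ/√n = 4.221/√240 = 0.2724.

d ≈ 0.272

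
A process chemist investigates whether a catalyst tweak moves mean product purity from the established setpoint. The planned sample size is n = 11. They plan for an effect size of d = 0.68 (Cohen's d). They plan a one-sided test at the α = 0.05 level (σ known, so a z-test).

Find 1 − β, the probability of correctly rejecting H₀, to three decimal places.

Noncentrality parameter: δ = d·√n = 0.68 × √11 = 2.2553
One-sided α = 0.05 → critical value z_{0.05} = 1.645.
Power = P(Z > 1.645 − δ) = Φ(0.610) = 0.7292.

Power ≈ 0.729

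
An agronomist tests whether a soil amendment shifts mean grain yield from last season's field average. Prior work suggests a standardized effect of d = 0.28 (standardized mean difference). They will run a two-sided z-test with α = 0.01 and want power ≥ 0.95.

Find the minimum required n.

n = 228

For power 0.95 need Φ(δ − z_{0.005}) = 0.95, so δ = z_{0.005} + z_{0.05} = 2.576 + 1.645 = 4.221.
(The Φ(−δ − z_{α/2}) term is vanishingly small for δ > 0 and is dropped in the standard sample-size formula.)
δ = d·√n ⇒ n = (δ/d)² = (4.221 / 0.28)² = 227.22.
Round up to the next whole unit.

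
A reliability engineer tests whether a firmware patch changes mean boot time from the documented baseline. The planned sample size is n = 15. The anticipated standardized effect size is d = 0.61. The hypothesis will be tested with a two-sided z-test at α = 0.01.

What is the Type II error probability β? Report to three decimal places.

β ≈ 0.584

Noncentrality parameter: δ = d·√n = 0.61 × √15 = 2.3625
Two-sided α = 0.01 → critical value z_{0.005} = 2.576.
Power = Φ(δ − 2.576) + Φ(−δ − 2.576) = Φ(-0.213) + Φ(-4.938) = 0.4155 + 0.0000 = 0.4155.
Type II error: β = 1 − power = 1 − 0.4155 = 0.5845.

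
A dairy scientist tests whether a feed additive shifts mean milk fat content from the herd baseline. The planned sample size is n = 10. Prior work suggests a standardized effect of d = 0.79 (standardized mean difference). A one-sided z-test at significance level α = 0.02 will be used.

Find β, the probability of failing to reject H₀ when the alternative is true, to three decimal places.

Noncentrality parameter: δ = d·√n = 0.79 × √10 = 2.4982
Critical value for a one-sided test at α = 0.02: z_α = 2.054.
Power = P(Z > 2.054 − δ) = Φ(0.444) = 0.6716.
Type II error: β = 1 − power = 1 − 0.6716 = 0.3284.

β ≈ 0.328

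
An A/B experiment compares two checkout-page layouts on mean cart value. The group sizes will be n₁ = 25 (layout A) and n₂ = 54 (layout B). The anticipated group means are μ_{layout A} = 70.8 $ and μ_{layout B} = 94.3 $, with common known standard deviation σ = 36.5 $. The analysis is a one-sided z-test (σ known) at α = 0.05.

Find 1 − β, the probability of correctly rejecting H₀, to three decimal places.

Standardized effect: d = |μ_{layout A} − μ_{layout B}| / σ = |70.8 − 94.3| / 36.5 = 0.6438
Noncentrality parameter: δ = d / √(1/n₁ + 1/n₂) = 0.6438 / √(1/25 + 1/54) = 2.6615
Critical value for a one-sided test at α = 0.05: z_α = 1.645.
Power = Φ(δ − 1.645) = Φ(1.017) = 0.8453.

Power ≈ 0.845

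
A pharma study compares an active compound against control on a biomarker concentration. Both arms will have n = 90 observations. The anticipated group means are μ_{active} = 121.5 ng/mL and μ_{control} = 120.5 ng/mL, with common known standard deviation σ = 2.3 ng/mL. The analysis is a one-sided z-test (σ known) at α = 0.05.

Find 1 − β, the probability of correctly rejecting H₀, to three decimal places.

Standardized effect: d = |μ_{active} − μ_{control}| / σ = |121.5 − 120.5| / 2.3 = 0.4348
Noncentrality parameter: δ = d·√(n/2) = 0.4348 × √(90/2) = 2.9166
Critical value for a one-sided test at α = 0.05: z_α = 1.645.
Power = P(Z > 1.645 − δ) = Φ(1.272) = 0.8983.

Power ≈ 0.898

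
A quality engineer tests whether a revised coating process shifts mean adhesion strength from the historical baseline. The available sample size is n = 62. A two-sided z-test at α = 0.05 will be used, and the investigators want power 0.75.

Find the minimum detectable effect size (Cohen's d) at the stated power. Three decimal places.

Need Φ(δ − 1.960) = 0.75, so δ = 1.960 + 0.674 = 2.634.
(The second rejection-region term Φ(−δ − z_{α/2}) is negligible and dropped.)
δ = d·√n ⇒ d = δ/√n = 2.634/√62 = 0.3346.

d ≈ 0.335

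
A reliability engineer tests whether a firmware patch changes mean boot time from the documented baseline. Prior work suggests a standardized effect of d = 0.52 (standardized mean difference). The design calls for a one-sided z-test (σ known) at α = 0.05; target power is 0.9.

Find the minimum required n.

For power 0.9 need Φ(δ − z_{0.05}) = 0.9, so δ = z_{0.05} + z_{0.10} = 1.645 + 1.282 = 2.926.
δ = d·√n ⇒ n = (δ/d)² = (2.926 / 0.52)² = 31.67.
Rounding up, n = 32.

n = 32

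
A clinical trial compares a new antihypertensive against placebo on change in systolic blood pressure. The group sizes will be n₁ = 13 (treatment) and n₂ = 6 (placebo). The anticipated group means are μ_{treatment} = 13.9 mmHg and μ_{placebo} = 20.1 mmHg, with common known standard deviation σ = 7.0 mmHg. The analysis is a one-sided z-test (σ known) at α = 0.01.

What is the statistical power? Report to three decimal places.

Power ≈ 0.297

Standardized effect: d = |μ_{treatment} − μ_{placebo}| / σ = |13.9 − 20.1| / 7.0 = 0.8857
Noncentrality parameter: δ = d / √(1/n₁ + 1/n₂) = 0.8857 / √(1/13 + 1/6) = 1.7946
One-sided α = 0.01 → critical value z_{0.01} = 2.326.
Power = Φ(δ − 2.326) = Φ(-0.532) = 0.2974.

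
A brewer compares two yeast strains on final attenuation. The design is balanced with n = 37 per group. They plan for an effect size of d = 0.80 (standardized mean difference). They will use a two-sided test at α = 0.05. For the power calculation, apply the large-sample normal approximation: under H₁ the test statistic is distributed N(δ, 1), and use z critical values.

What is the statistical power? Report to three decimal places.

Power ≈ 0.931

Noncentrality parameter: δ = d·√(n/2) = 0.80 × √(37/2) = 3.4409
Two-sided α = 0.05 → critical value z_{0.025} = 1.960.
Power = Φ(δ − 1.960) + Φ(−δ − 1.960) = Φ(1.481) + Φ(-5.401) = 0.9307 + 0.0000 = 0.9307.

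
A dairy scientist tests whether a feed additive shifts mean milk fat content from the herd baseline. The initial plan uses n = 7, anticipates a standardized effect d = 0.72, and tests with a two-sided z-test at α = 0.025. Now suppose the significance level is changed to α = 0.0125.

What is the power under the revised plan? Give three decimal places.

δ = d·√n = 0.72 × √7 = 1.9049 (unchanged). New critical value: z_{0.0063} = 2.498.
Revised power = Φ(δ − 2.498) + Φ(−δ − 2.498) = Φ(-0.593) + Φ(-4.403) = 0.2767 + 0.0000 = 0.2767.

Power ≈ 0.277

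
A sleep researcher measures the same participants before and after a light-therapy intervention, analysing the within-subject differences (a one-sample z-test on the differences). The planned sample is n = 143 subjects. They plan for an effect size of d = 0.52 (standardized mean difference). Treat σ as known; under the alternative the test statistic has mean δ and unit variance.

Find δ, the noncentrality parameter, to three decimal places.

δ ≈ 6.218

δ = d·√n = 0.52 × √143 = 6.2183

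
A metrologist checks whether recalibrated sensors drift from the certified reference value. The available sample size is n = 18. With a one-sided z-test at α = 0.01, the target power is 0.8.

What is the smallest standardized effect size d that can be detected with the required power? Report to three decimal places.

Required noncentrality: δ = z_{0.01} + z_{0.20} = 2.326 + 0.842 = 3.168.
δ = d·√n ⇒ d = δ/√n = 3.168/√18 = 0.7467.

d ≈ 0.747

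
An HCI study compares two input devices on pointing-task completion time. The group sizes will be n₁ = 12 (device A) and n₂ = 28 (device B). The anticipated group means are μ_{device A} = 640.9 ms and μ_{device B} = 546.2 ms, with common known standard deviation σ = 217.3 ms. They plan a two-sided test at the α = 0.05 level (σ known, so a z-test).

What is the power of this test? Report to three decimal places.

Power ≈ 0.244

Standardized effect: d = |μ_{device A} − μ_{device B}| / σ = |640.9 − 546.2| / 217.3 = 0.4358
Noncentrality parameter: δ = d / √(1/n₁ + 1/n₂) = 0.4358 / √(1/12 + 1/28) = 1.2631
Critical value for a two-sided test at α = 0.05: z_{α/2} = 1.960.
Power = Φ(δ − 1.960) + Φ(−δ − 1.960) = Φ(-0.697) + Φ(-3.223) = 0.2429 + 0.0006 = 0.2436.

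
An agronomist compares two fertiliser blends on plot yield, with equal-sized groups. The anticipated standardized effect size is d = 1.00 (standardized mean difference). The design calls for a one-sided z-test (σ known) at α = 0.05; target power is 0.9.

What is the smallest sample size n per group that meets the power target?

Set Φ(δ − 1.645) = 0.9; then δ − 1.645 = Φ⁻¹(0.9) = 1.282, giving δ = 2.926.
δ = d·√(n/2) ⇒ n = 2(δ/d)² = 2 × (2.926 / 1.00)² = 17.13.
Round up to the next whole unit.

n = 18 per group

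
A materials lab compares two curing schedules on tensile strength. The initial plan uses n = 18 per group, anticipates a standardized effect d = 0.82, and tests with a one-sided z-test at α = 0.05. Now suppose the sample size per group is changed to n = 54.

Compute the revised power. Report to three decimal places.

Power ≈ 0.996

With n = 54 per group: δ = d·√(n/2) = 0.82 × √(54/2) = 4.2608. Critical value z_{0.05} = 1.645.
Revised power = Φ(δ − 1.645) = Φ(2.616) = 0.9956.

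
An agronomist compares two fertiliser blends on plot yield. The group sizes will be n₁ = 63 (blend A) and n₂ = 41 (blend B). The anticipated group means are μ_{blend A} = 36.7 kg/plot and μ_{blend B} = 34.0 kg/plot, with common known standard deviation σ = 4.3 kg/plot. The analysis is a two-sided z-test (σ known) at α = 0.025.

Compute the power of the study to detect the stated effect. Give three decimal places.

Power ≈ 0.813

Standardized effect: d = |μ_{blend A} − μ_{blend B}| / σ = |36.7 − 34.0| / 4.3 = 0.6279
Noncentrality parameter: δ = d / √(1/n₁ + 1/n₂) = 0.6279 / √(1/63 + 1/41) = 3.1293
Two-sided α = 0.025 → critical value z_{0.0125} = 2.241.
Power = Φ(δ − 2.241) + Φ(−δ − 2.241) = Φ(0.888) + Φ(-5.371) = 0.8127 + 0.0000 = 0.8127.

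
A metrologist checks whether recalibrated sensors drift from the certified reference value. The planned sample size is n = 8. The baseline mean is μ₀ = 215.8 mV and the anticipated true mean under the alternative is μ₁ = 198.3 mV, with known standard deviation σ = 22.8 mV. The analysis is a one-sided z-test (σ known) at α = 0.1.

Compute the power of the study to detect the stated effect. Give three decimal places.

Standardized effect: d = |μ₁ − μ₀| / σ = |198.3 − 215.8| / 22.8 = 0.7675
Noncentrality parameter: λ = d·√n = 0.7675 × √8 = 2.1709
Critical value for a one-sided test at α = 0.1: z_α = 1.282.
Power = P(Z > 1.282 − λ) = Φ(0.889) = 0.8131.

Power ≈ 0.813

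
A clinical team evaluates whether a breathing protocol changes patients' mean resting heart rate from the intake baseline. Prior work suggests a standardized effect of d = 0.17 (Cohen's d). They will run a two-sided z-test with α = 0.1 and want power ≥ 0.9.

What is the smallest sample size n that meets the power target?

Set Φ(δ − 1.645) = 0.9; then δ − 1.645 = Φ⁻¹(0.9) = 1.282, giving δ = 2.926.
(The Φ(−δ − z_{α/2}) term is vanishingly small for δ > 0 and is dropped in the standard sample-size formula.)
δ = d·√n ⇒ n = (δ/d)² = (2.926 / 0.17)² = 296.33.
Rounding up, n = 297.

n = 297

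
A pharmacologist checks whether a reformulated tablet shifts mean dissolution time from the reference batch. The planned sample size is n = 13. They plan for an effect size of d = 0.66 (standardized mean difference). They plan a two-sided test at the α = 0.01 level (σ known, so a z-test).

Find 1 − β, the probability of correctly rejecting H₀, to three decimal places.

Noncentrality parameter: δ = d·√n = 0.66 × √13 = 2.3797
Critical value for a two-sided test at α = 0.01: z_{α/2} = 2.576.
Power = Φ(δ − 2.576) + Φ(−δ − 2.576) = Φ(-0.196) + Φ(-4.955) = 0.4222 + 0.0000 = 0.4222.

Power ≈ 0.422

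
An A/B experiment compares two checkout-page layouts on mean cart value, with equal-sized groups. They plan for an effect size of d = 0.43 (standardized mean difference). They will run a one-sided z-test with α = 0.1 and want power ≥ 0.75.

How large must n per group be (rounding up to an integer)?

Set Φ(δ − 1.282) = 0.75; then δ − 1.282 = Φ⁻¹(0.75) = 0.674, giving δ = 1.956.
δ = d·√(n/2) ⇒ n = 2(δ/d)² = 2 × (1.956 / 0.43)² = 41.39.
Rounding up, n = 42 per group.

n = 42 per group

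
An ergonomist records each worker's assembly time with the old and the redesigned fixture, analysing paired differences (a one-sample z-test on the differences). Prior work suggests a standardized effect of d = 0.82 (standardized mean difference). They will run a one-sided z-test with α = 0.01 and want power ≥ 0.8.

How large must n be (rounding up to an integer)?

n = 15

For power 0.8 need Φ(δ − z_{0.01}) = 0.8, so δ = z_{0.01} + z_{0.20} = 2.326 + 0.842 = 3.168.
δ = d·√n ⇒ n = (δ/d)² = (3.168 / 0.82)² = 14.93.
Round up to the next whole unit.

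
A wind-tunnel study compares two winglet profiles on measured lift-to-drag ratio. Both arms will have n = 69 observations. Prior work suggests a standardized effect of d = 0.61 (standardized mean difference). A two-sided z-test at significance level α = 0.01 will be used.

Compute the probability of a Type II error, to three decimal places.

β ≈ 0.157

Noncentrality parameter: λ = d·√(n/2) = 0.61 × √(69/2) = 3.5829
Critical value for a two-sided test at α = 0.01: z_{α/2} = 2.576.
Power = Φ(λ − 2.576) + Φ(−λ − 2.576) = Φ(1.007) + Φ(-6.159) = 0.8431 + 0.0000 = 0.8431.
Type II error: β = 1 − power = 1 − 0.8431 = 0.1569.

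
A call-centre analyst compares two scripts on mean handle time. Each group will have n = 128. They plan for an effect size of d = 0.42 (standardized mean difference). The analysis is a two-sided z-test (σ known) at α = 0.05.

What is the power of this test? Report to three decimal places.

Power ≈ 0.919

Noncentrality parameter: δ = d·√(n/2) = 0.42 × √(128/2) = 3.3600
Critical value for a two-sided test at α = 0.05: z_{α/2} = 1.960.
Power = Φ(δ − 1.960) + Φ(−δ − 1.960) = Φ(1.400) + Φ(-5.320) = 0.9192 + 0.0000 = 0.9192.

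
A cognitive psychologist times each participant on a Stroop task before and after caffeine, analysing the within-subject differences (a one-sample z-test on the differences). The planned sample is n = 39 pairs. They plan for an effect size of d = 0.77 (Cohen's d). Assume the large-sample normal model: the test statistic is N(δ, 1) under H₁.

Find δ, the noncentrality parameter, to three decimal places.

δ = d·√n = 0.77 × √39 = 4.8086

δ ≈ 4.809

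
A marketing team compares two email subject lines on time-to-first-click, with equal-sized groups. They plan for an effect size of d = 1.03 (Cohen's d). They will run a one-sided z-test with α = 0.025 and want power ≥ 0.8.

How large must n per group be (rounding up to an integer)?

For power 0.8 need Φ(δ − z_{0.025}) = 0.8, so δ = z_{0.025} + z_{0.20} = 1.960 + 0.842 = 2.802.
δ = d·√(n/2) ⇒ n = 2(δ/d)² = 2 × (2.802 / 1.03)² = 14.80.
Rounding up, n = 15 per group.

n = 15 per group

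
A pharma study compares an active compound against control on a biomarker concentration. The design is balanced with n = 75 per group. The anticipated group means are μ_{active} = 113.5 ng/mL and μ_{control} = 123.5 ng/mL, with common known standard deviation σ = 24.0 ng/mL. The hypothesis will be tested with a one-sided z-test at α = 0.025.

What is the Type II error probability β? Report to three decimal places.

Standardized effect: d = |μ_{active} − μ_{control}| / σ = |113.5 − 123.5| / 24.0 = 0.4167
Noncentrality parameter: λ = d·√(n/2) = 0.4167 × √(75/2) = 2.5516
One-sided α = 0.025 → critical value z_{0.025} = 1.960.
Power = Φ(λ − 1.960) = Φ(0.592) = 0.7229.
Type II error: β = 1 − power = 1 − 0.7229 = 0.2771.

β ≈ 0.277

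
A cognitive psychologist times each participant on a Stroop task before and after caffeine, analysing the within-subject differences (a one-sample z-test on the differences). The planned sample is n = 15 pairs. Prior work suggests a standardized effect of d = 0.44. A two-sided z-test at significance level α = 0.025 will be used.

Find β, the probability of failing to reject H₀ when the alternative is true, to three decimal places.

β ≈ 0.704

Noncentrality parameter: δ = d·√n = 0.44 × √15 = 1.7041
Critical value for a two-sided test at α = 0.025: z_{α/2} = 2.241.
Power = Φ(δ − 2.241) + Φ(−δ − 2.241) = Φ(-0.537) + Φ(-3.946) = 0.2955 + 0.0000 = 0.2956.
Type II error: β = 1 − power = 1 − 0.2956 = 0.7044.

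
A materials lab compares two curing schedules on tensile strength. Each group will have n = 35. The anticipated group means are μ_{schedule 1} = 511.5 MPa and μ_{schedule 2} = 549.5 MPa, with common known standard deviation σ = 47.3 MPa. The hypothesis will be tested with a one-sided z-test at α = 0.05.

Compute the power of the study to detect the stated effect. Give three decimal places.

Standardized effect: d = |μ_{schedule 1} − μ_{schedule 2}| / σ = |511.5 − 549.5| / 47.3 = 0.8034
Noncentrality parameter: δ = d·√(n/2) = 0.8034 × √(35/2) = 3.3608
Critical value for a one-sided test at α = 0.05: z_α = 1.645.
Power = Φ(δ − 1.645) = Φ(1.716) = 0.9569.

Power ≈ 0.957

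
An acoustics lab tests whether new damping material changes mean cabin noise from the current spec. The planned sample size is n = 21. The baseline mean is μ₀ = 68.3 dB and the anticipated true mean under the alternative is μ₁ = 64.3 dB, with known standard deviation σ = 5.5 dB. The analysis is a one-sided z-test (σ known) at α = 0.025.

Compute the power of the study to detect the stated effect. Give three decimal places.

Standardized effect: d = |μ₁ − μ₀| / σ = |64.3 − 68.3| / 5.5 = 0.7273
Noncentrality parameter: δ = d·√n = 0.7273 × √21 = 3.3328
Critical value for a one-sided test at α = 0.025: z_α = 1.960.
Power = P(Z > 1.960 − δ) = Φ(1.373) = 0.9151.

Power ≈ 0.915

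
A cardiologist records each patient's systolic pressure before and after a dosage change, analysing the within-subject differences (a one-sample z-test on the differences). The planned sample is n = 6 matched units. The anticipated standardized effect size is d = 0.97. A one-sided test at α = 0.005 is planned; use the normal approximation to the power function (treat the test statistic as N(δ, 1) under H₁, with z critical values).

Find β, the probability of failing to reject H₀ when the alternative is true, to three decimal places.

Noncentrality parameter: λ = d·√n = 0.97 × √6 = 2.3760
Critical value for a one-sided test at α = 0.005: z_α = 2.576.
Power = Φ(λ − 2.576) = Φ(-0.200) = 0.4208.
Type II error: β = 1 − power = 1 − 0.4208 = 0.5792.

β ≈ 0.579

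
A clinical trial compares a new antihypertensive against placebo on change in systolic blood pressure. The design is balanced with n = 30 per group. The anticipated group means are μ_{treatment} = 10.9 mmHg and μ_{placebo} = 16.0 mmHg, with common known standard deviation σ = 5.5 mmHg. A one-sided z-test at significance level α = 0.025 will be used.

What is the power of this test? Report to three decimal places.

Power ≈ 0.949

Standardized effect: d = |μ_{treatment} − μ_{placebo}| / σ = |10.9 − 16.0| / 5.5 = 0.9273
Noncentrality parameter: δ = d·√(n/2) = 0.9273 × √(30/2) = 3.5913
Critical value for a one-sided test at α = 0.025: z_α = 1.960.
Power = Φ(δ − 1.960) = Φ(1.631) = 0.9486.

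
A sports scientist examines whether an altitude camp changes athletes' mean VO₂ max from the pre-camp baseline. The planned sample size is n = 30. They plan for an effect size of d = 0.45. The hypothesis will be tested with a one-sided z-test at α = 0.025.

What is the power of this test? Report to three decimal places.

Noncentrality parameter: δ = d·√n = 0.45 × √30 = 2.4648
One-sided α = 0.025 → critical value z_{0.025} = 1.960.
Power = Φ(δ − 1.960) = Φ(0.505) = 0.6931.

Power ≈ 0.693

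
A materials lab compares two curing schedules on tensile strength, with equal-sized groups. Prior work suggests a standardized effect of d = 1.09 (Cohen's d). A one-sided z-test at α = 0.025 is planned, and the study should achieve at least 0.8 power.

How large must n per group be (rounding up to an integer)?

For power 0.8 need Φ(δ − z_{0.025}) = 0.8, so δ = z_{0.025} + z_{0.20} = 1.960 + 0.842 = 2.802.
δ = d·√(n/2) ⇒ n = 2(δ/d)² = 2 × (2.802 / 1.09)² = 13.21.
Round up to the next whole unit.

n = 14 per group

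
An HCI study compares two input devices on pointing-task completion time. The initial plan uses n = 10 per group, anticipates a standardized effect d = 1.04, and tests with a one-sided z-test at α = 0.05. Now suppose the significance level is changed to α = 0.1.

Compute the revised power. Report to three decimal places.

Power ≈ 0.852

δ = d·√(n/2) = 1.04 × √(10/2) = 2.3255 (unchanged). New critical value: z_{0.1} = 1.282.
Revised power = Φ(δ − 1.282) = Φ(1.044) = 0.8517.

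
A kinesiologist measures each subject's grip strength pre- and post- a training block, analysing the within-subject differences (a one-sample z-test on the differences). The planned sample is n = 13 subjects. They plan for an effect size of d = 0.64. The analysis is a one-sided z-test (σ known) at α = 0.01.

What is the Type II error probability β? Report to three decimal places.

Noncentrality parameter: δ = d·√n = 0.64 × √13 = 2.3076
One-sided α = 0.01 → critical value z_{0.01} = 2.326.
Power = P(Z > 2.326 − δ) = Φ(-0.019) = 0.4925.
Type II error: β = 1 − power = 1 − 0.4925 = 0.5075.

β ≈ 0.507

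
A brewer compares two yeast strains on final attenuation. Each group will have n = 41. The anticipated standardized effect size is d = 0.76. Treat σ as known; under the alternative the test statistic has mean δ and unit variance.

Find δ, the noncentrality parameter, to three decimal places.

δ = d·√(n/2) = 0.76 × √(41/2) = 3.4410

δ ≈ 3.441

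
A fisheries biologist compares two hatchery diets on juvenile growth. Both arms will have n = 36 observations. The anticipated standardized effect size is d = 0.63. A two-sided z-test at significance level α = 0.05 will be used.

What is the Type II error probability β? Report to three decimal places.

β ≈ 0.238

Noncentrality parameter: δ = d·√(n/2) = 0.63 × √(36/2) = 2.6729
Critical value for a two-sided test at α = 0.05: z_{α/2} = 1.960.
Power = Φ(δ − 1.960) + Φ(−δ − 1.960) = Φ(0.713) + Φ(-4.633) = 0.7620 + 0.0000 = 0.7620.
Type II error: β = 1 − power = 1 − 0.7620 = 0.2380.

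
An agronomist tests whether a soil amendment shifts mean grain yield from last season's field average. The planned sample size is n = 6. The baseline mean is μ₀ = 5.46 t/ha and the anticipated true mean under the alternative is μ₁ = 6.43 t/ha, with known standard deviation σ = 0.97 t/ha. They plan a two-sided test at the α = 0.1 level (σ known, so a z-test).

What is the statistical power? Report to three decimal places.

Standardized effect: d = |μ₁ − μ₀| / σ = |6.43 − 5.46| / 0.97 = 1.0000
Noncentrality parameter: δ = d·√n = 1.0000 × √6 = 2.4495
Two-sided α = 0.1 → critical value z_{0.05} = 1.645.
Power = Φ(δ − 1.645) + Φ(−δ − 1.645) = Φ(0.805) + Φ(-4.094) = 0.7895 + 0.0000 = 0.7895.

Power ≈ 0.790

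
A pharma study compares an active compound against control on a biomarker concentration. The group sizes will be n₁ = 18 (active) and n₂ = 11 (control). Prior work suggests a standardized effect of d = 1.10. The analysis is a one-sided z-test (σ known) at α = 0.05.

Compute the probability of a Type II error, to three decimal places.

Noncentrality parameter: δ = d / √(1/n₁ + 1/n₂) = 1.10 / √(1/18 + 1/11) = 2.8743
Critical value for a one-sided test at α = 0.05: z_α = 1.645.
Power = Φ(δ − 1.645) = Φ(1.229) = 0.8905.
Type II error: β = 1 − power = 1 − 0.8905 = 0.1095.

β ≈ 0.109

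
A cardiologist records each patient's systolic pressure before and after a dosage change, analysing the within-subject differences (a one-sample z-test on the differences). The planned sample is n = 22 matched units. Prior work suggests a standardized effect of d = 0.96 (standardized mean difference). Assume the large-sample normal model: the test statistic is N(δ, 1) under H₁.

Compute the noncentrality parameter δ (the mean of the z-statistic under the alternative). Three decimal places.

The noncentrality parameter scales effect size by the design's sample-size factor: δ = d·√n = 0.96 × √22 = 4.5028

δ ≈ 4.503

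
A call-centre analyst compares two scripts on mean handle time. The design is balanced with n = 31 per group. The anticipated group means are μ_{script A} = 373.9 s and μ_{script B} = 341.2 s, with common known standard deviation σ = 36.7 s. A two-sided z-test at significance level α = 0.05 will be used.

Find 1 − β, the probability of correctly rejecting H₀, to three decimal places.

Power ≈ 0.939

Standardized effect: d = |μ_{script A} − μ_{script B}| / σ = |373.9 − 341.2| / 36.7 = 0.8910
Noncentrality parameter: δ = d·√(n/2) = 0.8910 × √(31/2) = 3.5079
Critical value for a two-sided test at α = 0.05: z_{α/2} = 1.960.
Power = Φ(δ − 1.960) + Φ(−δ − 1.960) = Φ(1.548) + Φ(-5.468) = 0.9392 + 0.0000 = 0.9392.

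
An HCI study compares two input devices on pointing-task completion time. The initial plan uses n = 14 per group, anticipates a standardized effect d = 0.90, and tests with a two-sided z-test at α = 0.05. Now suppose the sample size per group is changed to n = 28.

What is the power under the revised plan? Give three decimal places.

With n = 28 per group: δ = d·√(n/2) = 0.90 × √(28/2) = 3.3675. Critical value z_{0.025} = 1.960.
Revised power = Φ(δ − 1.960) + Φ(−δ − 1.960) = Φ(1.408) + Φ(-5.327) = 0.9204 + 0.0000 = 0.9204.

Power ≈ 0.920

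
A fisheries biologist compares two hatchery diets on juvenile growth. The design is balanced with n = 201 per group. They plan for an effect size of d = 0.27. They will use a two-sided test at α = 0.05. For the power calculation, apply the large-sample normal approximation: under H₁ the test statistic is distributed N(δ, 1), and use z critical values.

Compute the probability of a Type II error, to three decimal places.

Noncentrality parameter: δ = d·√(n/2) = 0.27 × √(201/2) = 2.7067
Critical value for a two-sided test at α = 0.05: z_{α/2} = 1.960.
Power = Φ(δ − 1.960) + Φ(−δ − 1.960) = Φ(0.747) + Φ(-4.667) = 0.7724 + 0.0000 = 0.7724.
Type II error: β = 1 − power = 1 − 0.7724 = 0.2276.

β ≈ 0.228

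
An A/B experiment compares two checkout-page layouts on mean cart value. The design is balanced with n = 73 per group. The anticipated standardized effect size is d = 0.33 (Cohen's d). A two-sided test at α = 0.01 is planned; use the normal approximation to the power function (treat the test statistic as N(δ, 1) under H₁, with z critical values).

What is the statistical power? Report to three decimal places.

Noncentrality parameter: δ = d·√(n/2) = 0.33 × √(73/2) = 1.9937
Two-sided α = 0.01 → critical value z_{0.005} = 2.576.
Power = Φ(δ − 2.576) + Φ(−δ − 2.576) = Φ(-0.582) + Φ(-4.570) = 0.2802 + 0.0000 = 0.2802.

Power ≈ 0.280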